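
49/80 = 0.61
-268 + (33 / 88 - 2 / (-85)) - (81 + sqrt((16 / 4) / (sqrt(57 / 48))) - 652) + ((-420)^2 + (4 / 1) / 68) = 120158351 / 680 - 4*19^(3 / 4) / 19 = 176701.54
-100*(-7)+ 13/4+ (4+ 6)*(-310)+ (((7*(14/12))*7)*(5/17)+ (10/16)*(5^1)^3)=-939139/408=-2301.81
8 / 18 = 4 / 9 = 0.44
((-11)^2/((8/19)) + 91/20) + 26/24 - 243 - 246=-23519/120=-195.99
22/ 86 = 11/ 43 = 0.26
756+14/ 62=23443/ 31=756.23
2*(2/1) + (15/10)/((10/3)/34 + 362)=147889/36934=4.00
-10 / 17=-0.59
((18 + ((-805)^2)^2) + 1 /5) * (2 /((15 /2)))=2799576004288 /25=111983040171.52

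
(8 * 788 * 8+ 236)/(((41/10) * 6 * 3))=253340/369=686.56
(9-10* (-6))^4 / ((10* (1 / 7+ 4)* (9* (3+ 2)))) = 17629983 / 1450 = 12158.61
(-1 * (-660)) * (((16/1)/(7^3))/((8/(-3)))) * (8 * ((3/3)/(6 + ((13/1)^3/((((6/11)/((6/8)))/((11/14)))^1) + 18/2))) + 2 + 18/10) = -4029143976/91758331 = -43.91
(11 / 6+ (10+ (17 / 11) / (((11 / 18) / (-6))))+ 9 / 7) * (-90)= 156615 / 847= 184.91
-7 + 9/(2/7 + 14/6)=-196/55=-3.56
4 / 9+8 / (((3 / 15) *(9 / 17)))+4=80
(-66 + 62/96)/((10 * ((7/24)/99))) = -310563/140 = -2218.31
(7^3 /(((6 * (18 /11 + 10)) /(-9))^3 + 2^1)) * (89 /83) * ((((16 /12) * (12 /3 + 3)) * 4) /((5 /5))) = -20478244248 /693271693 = -29.54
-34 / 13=-2.62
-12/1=-12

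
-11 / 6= -1.83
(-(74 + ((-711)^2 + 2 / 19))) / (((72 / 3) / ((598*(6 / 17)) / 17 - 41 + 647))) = -286143066609 / 21964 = -13027821.28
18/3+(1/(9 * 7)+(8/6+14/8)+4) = 3301/252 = 13.10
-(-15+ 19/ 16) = 221/ 16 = 13.81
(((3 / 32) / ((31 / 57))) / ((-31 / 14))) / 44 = -1197 / 676544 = -0.00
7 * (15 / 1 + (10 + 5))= 210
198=198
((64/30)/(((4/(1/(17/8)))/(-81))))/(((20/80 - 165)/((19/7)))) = 131328/392105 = 0.33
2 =2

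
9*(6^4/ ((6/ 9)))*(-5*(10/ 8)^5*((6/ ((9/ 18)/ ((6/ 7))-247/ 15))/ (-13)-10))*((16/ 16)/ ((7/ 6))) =6331877578125/ 2775136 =2281645.86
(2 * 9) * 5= 90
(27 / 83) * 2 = 54 / 83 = 0.65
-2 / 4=-1 / 2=-0.50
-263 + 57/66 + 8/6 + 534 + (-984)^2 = 63922927/66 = 968529.20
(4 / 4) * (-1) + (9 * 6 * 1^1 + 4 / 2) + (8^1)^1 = 63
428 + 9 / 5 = 2149 / 5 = 429.80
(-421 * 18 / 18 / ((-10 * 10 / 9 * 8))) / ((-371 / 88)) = -41679 / 37100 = -1.12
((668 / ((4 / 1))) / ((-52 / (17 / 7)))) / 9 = -2839 / 3276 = -0.87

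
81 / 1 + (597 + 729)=1407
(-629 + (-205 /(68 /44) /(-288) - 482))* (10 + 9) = -103306819 /4896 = -21100.25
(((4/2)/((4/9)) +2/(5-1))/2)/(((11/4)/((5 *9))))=450/11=40.91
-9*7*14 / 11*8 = -7056 / 11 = -641.45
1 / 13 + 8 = 8.08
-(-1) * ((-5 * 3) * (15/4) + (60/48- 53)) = -108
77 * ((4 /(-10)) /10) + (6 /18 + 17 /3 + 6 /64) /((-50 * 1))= -5123 /1600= -3.20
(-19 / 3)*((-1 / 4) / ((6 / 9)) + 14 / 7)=-247 / 24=-10.29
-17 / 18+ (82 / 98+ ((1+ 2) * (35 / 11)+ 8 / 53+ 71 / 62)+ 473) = 3855452141 / 7970193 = 483.73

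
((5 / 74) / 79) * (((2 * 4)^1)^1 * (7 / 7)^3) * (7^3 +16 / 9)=62060 / 26307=2.36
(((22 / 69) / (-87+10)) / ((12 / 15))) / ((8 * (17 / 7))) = -5 / 18768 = -0.00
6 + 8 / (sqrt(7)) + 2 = 8 * sqrt(7) / 7 + 8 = 11.02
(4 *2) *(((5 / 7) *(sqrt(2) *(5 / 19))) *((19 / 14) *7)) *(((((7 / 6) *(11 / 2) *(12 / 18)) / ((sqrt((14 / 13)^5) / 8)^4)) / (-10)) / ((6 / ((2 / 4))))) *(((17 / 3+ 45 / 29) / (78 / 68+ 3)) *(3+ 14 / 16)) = -627345056640192605 *sqrt(2) / 93558344746041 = -9482.85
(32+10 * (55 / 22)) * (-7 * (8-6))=-798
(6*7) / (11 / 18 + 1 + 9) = 756 / 191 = 3.96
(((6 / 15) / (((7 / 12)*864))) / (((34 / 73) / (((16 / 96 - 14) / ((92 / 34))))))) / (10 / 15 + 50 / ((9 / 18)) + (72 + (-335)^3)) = 6059 / 26148215126880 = 0.00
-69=-69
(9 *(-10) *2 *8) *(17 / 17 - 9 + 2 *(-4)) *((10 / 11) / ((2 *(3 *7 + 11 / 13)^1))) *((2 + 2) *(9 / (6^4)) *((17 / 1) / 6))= 88400 / 2343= 37.73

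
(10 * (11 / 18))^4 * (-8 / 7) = -73205000 / 45927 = -1593.94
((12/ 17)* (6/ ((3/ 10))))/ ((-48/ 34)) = -10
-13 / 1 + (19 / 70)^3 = -12.98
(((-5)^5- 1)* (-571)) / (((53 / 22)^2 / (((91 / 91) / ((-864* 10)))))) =-35996411 / 1011240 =-35.60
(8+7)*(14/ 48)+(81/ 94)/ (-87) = 47597/ 10904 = 4.37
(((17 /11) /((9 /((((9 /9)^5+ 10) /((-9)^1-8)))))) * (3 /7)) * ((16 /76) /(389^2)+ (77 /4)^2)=-17046462035 /966033264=-17.65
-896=-896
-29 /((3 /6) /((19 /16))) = -551 /8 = -68.88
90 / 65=18 / 13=1.38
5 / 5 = 1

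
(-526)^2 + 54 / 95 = 26284274 / 95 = 276676.57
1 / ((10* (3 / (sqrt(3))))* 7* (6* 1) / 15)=sqrt(3) / 84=0.02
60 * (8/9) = 160/3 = 53.33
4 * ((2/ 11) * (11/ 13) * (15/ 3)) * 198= 7920/ 13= 609.23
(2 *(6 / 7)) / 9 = 4 / 21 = 0.19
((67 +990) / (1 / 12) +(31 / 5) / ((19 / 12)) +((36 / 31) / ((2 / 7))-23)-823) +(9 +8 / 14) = 244402199 / 20615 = 11855.55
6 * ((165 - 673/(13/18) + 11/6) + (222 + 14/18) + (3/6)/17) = -2156894/663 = -3253.23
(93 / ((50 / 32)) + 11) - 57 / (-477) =280792 / 3975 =70.64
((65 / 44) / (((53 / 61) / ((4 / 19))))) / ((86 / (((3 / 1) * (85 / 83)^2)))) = 85941375 / 6562612958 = 0.01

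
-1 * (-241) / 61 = 241 / 61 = 3.95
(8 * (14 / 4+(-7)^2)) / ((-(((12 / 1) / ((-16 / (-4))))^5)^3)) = -140 / 4782969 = -0.00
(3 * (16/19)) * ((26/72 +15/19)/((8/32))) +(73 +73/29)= 2736938/31407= 87.14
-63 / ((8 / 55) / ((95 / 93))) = -109725 / 248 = -442.44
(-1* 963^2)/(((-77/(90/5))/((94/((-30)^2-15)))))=523036116/22715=23026.02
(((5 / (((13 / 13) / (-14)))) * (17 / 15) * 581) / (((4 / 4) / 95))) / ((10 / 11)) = -14450051 / 3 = -4816683.67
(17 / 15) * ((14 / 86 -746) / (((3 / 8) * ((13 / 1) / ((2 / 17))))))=-39472 / 1935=-20.40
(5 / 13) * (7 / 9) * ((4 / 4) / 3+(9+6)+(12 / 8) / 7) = 3265 / 702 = 4.65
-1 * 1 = -1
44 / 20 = 11 / 5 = 2.20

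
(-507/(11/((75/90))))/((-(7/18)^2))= 136890/539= 253.97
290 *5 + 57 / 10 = 14557 / 10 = 1455.70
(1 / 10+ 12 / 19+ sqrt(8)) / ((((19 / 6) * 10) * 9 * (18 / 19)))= 139 / 51300+ sqrt(2) / 135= 0.01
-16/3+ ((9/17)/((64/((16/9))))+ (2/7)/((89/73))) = -646171/127092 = -5.08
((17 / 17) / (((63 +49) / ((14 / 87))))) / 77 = 1 / 53592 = 0.00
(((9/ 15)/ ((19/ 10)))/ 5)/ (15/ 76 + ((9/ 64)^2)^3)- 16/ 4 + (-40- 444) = -209465177626248/ 429513558565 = -487.68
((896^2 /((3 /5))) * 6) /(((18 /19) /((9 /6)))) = 38133760 /3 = 12711253.33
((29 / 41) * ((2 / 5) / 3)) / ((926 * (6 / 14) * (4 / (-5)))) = -203 / 683388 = -0.00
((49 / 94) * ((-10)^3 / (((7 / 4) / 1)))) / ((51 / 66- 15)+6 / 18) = 132000 / 6157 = 21.44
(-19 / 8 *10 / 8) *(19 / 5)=-361 / 32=-11.28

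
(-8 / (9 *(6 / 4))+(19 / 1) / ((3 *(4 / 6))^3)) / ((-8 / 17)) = -6545 / 1728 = -3.79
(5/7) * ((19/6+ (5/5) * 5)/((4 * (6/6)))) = 35/24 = 1.46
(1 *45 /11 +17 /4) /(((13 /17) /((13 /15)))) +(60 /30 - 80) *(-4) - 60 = 172559 /660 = 261.45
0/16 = 0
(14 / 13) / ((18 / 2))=14 / 117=0.12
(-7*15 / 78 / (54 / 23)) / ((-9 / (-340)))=-68425 / 3159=-21.66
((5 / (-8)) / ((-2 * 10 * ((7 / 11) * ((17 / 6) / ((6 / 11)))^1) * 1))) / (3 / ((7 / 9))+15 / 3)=0.00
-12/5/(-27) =4/45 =0.09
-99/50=-1.98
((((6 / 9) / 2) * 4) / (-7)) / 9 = -4 / 189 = -0.02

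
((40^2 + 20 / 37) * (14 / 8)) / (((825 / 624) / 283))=1220074128 / 2035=599545.03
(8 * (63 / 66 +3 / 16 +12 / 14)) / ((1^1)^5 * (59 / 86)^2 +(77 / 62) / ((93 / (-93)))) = -94117798 / 4538765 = -20.74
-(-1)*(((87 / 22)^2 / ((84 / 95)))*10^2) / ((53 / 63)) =53929125 / 25652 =2102.34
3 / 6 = 1 / 2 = 0.50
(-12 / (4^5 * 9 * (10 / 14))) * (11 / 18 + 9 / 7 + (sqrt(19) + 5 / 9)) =-0.01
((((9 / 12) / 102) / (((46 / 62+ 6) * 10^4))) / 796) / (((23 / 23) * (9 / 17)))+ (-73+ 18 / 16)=-8609336999969 / 119782080000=-71.87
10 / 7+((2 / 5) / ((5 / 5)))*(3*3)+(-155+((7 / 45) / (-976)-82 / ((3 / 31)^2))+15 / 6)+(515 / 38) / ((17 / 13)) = -58872752317 / 6620208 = -8892.89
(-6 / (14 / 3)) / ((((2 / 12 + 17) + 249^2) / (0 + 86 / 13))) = -4644 / 33861919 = -0.00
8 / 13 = 0.62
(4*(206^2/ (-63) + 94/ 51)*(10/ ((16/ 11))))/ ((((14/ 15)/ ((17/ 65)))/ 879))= -5796871685/ 1274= -4550134.76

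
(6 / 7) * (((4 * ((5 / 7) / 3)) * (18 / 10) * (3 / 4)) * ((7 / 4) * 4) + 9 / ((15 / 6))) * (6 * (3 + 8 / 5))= 7452 / 25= 298.08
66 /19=3.47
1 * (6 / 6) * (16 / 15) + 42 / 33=386 / 165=2.34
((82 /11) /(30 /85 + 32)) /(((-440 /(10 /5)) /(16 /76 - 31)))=81549 /2528900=0.03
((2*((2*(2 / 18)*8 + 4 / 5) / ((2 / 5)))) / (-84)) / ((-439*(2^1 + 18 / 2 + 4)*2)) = 29 / 2489130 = 0.00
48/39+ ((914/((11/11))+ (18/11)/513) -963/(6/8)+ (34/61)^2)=-11175203896/30329871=-368.46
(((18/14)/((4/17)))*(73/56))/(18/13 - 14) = -145197/257152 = -0.56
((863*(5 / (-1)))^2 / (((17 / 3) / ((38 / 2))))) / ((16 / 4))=1061295825 / 68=15607291.54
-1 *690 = -690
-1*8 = -8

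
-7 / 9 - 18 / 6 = -34 / 9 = -3.78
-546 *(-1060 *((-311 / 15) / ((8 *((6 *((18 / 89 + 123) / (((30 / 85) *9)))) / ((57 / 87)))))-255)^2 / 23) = 4888012571939994143952669 / 2987145853847000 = 1636348812.91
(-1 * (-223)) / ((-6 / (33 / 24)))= -51.10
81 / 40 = 2.02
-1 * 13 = -13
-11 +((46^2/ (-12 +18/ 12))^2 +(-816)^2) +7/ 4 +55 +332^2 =1440725119/ 1764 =816737.60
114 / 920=57 / 460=0.12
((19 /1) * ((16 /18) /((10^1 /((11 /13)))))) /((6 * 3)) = 418 /5265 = 0.08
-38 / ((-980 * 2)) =19 / 980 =0.02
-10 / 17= -0.59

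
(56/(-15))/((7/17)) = -136/15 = -9.07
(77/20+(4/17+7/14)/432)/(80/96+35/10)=282869/318240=0.89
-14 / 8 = -7 / 4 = -1.75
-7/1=-7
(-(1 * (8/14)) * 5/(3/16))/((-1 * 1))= 320/21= 15.24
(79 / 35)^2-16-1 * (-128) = 143441 / 1225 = 117.09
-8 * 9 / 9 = -8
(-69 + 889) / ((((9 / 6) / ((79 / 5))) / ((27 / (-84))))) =-2776.29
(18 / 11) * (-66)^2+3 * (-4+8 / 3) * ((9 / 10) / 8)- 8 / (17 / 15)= 2420967 / 340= 7120.49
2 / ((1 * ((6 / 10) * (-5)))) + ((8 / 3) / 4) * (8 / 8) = 0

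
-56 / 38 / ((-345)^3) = 28 / 780208875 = 0.00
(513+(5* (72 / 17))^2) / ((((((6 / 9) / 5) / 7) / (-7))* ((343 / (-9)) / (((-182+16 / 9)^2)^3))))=317672247067288353.60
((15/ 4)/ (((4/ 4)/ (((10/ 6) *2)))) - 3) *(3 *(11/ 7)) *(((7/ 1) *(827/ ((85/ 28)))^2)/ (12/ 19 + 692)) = 57033523239/ 1697875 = 33591.12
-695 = -695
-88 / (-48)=11 / 6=1.83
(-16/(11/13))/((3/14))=-88.24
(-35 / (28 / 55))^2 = 4726.56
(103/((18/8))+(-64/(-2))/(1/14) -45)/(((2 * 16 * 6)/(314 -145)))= 682591/1728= 395.02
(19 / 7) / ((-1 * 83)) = -19 / 581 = -0.03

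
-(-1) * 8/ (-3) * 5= -40/ 3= -13.33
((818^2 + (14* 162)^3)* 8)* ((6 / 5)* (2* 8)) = 8960149982208 / 5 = 1792029996441.60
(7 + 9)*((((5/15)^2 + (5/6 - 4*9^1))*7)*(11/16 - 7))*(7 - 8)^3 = -446117/18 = -24784.28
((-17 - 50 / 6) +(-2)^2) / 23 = -64 / 69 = -0.93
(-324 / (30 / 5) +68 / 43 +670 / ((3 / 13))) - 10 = 366478 / 129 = 2840.91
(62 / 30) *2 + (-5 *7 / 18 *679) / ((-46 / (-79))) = -9370063 / 4140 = -2263.30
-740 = -740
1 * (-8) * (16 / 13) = -128 / 13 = -9.85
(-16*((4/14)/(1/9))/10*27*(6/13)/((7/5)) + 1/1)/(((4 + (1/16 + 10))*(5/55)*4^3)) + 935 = 535785899/573300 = 934.56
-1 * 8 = -8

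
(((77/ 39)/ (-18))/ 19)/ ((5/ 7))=-539/ 66690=-0.01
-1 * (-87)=87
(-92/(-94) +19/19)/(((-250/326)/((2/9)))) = -10106/17625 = -0.57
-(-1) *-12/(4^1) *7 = -21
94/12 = 47/6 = 7.83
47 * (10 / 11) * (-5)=-2350 / 11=-213.64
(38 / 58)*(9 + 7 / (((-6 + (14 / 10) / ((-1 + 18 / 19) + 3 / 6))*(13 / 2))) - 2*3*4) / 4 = -2.52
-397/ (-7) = 397/ 7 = 56.71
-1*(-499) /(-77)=-499 /77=-6.48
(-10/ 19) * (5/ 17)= -50/ 323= -0.15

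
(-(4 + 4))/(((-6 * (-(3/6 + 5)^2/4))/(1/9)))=-64/3267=-0.02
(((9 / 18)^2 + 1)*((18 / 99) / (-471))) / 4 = -5 / 41448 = -0.00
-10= -10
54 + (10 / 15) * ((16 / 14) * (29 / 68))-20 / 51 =6418 / 119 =53.93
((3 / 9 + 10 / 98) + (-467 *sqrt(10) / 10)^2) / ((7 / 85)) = 545015291 / 2058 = 264827.64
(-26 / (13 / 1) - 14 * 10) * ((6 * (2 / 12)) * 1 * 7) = -994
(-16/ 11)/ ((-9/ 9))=16/ 11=1.45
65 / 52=5 / 4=1.25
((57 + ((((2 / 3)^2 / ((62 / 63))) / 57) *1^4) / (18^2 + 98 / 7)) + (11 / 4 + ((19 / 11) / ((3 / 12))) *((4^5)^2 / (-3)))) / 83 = -29094.49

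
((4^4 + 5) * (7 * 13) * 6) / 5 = 142506 / 5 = 28501.20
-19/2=-9.50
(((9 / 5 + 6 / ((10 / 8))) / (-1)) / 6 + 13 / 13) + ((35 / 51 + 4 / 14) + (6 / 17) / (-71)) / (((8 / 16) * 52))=-103478 / 1647555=-0.06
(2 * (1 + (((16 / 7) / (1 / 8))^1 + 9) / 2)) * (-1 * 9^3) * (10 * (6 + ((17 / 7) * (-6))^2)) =-46611154.81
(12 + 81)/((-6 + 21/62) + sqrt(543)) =674622/654697 + 119164 * sqrt(543)/654697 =5.27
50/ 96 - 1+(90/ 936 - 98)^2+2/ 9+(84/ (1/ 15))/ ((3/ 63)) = 219297209/ 6084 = 36044.91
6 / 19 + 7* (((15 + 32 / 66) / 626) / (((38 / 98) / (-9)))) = -484503 / 130834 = -3.70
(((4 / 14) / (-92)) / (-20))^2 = 1 / 41473600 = 0.00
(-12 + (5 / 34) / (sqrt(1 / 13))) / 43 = -0.27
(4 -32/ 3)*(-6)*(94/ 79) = 3760/ 79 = 47.59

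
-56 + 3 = -53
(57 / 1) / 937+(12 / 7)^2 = 137721 / 45913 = 3.00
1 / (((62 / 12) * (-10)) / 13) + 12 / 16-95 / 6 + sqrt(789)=-28523 / 1860 + sqrt(789)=12.75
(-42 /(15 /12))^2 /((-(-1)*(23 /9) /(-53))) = -13462848 /575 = -23413.65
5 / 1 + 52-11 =46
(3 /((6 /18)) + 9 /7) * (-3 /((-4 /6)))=324 /7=46.29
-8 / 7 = -1.14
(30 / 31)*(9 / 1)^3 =21870 / 31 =705.48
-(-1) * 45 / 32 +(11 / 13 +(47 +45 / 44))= 230059 / 4576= 50.28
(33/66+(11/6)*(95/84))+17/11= 22835/5544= 4.12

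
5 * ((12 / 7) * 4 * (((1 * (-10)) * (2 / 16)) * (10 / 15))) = -200 / 7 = -28.57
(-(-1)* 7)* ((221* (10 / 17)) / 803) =910 / 803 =1.13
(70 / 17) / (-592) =-35 / 5032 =-0.01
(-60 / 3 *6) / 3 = -40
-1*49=-49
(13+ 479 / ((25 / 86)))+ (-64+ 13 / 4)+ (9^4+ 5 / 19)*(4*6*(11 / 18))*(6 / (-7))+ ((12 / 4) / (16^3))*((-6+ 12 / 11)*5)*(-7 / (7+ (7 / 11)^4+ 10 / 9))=-600583157370316083 / 7425201459200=-80884.43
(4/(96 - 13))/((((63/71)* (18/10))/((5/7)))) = 7100/329427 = 0.02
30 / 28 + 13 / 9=317 / 126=2.52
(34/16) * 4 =17/2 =8.50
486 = 486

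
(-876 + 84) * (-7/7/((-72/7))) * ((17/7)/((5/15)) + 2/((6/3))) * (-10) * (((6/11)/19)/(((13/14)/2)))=97440/247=394.49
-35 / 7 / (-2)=5 / 2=2.50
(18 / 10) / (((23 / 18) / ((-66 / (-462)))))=0.20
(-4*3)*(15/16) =-45/4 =-11.25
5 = 5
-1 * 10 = -10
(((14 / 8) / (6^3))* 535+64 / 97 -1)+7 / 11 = 4268939 / 921888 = 4.63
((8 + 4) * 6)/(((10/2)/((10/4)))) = 36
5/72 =0.07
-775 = -775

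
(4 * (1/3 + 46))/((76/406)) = 56434/57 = 990.07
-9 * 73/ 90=-73/ 10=-7.30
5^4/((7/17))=10625/7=1517.86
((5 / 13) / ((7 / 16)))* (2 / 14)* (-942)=-118.30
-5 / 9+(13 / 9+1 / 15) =43 / 45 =0.96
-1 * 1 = -1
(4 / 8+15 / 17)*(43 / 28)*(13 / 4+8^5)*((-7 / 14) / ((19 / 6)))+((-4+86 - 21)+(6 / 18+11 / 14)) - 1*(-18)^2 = -2441147897 / 217056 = -11246.63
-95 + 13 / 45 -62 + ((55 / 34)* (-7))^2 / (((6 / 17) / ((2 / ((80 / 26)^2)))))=-15660289 / 195840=-79.96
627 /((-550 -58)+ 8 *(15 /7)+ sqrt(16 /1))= -4389 /4108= -1.07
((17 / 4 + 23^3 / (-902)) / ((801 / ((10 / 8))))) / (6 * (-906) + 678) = 83335 / 27501316128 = 0.00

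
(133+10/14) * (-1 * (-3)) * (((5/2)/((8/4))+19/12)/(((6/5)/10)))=66300/7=9471.43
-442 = -442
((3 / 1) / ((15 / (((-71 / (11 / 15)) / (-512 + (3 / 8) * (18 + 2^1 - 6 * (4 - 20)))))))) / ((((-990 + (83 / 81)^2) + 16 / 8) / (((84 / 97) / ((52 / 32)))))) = -1878230592 / 84161323236133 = -0.00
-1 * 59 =-59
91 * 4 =364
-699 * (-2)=1398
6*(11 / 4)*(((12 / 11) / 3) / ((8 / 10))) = 15 / 2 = 7.50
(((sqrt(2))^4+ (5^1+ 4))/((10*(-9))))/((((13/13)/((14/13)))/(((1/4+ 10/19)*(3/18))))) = -0.02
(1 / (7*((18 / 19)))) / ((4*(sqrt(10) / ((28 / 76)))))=0.00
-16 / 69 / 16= -1 / 69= -0.01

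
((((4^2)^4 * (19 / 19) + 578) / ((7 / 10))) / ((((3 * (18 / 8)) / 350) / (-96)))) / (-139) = 470144000 / 139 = 3382330.94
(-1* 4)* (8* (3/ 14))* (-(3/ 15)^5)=48/ 21875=0.00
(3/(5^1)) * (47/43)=141/215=0.66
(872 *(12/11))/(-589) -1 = -16943/6479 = -2.62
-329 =-329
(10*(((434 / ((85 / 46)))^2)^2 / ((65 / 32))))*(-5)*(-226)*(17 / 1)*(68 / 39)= 9190489627453212983296 / 18315375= 501790961279974.50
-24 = -24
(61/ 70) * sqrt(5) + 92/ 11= 61 * sqrt(5)/ 70 + 92/ 11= 10.31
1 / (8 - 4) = 1 / 4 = 0.25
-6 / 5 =-1.20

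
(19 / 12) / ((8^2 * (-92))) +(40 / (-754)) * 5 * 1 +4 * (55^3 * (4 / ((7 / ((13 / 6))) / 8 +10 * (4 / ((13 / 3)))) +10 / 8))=1643206178528193 / 1482810368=1108170.14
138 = 138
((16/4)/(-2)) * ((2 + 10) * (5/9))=-40/3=-13.33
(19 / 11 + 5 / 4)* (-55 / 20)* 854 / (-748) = 55937 / 5984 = 9.35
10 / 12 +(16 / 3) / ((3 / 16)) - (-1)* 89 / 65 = 35857 / 1170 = 30.65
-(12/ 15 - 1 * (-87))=-439/ 5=-87.80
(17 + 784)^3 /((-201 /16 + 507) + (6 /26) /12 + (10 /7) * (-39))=748271015856 /638809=1171353.28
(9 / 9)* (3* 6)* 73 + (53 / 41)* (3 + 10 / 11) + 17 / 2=1197453 / 902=1327.55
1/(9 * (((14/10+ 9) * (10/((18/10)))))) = 1/520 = 0.00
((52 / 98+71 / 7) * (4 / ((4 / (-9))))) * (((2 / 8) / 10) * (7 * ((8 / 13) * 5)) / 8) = -6.47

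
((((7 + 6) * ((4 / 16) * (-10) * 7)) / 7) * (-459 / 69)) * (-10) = -49725 / 23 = -2161.96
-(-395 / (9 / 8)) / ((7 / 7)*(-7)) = -3160 / 63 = -50.16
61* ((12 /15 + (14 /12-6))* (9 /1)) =-22143 /10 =-2214.30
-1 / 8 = -0.12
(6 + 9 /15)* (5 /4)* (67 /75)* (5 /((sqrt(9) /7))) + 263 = 20939 /60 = 348.98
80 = 80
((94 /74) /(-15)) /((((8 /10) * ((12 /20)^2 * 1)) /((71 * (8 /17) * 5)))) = -834250 /16983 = -49.12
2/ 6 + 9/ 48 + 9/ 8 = 79/ 48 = 1.65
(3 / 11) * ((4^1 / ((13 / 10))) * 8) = 960 / 143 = 6.71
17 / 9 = 1.89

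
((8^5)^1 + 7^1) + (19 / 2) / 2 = 131119 / 4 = 32779.75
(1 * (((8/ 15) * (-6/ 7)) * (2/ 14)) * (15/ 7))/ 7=-48/ 2401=-0.02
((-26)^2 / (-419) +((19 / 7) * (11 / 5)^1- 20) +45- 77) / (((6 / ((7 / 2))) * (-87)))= 698669 / 2187180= 0.32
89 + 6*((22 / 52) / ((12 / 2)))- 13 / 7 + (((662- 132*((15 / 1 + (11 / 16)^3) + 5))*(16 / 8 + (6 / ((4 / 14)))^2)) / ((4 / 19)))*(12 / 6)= -1585030572577 / 186368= -8504842.96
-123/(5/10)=-246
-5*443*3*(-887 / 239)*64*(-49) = -18483944640 / 239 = -77338680.50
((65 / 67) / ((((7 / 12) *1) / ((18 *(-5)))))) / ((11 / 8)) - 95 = -1051705 / 5159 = -203.86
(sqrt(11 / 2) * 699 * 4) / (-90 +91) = 1398 * sqrt(22) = 6557.20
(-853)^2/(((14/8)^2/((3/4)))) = 8731308/49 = 178189.96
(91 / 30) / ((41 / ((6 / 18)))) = 91 / 3690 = 0.02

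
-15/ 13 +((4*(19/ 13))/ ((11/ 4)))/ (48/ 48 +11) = -419/ 429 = -0.98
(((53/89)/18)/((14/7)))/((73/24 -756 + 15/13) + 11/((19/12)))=-26182/1178941971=-0.00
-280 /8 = -35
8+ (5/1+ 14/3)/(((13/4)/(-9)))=-244/13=-18.77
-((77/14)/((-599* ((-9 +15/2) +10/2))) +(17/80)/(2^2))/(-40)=67761/53670400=0.00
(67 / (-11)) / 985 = -67 / 10835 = -0.01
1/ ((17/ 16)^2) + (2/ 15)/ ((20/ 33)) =15979/ 14450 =1.11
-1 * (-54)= 54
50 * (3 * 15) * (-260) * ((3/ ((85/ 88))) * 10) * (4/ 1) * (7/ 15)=-576576000/ 17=-33916235.29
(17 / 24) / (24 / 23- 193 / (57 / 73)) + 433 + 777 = 3123525291 / 2581432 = 1210.00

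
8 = 8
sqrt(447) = 21.14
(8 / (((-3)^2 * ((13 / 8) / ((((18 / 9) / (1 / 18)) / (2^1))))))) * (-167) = -21376 / 13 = -1644.31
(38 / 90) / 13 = 19 / 585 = 0.03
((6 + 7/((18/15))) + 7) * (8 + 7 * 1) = 565/2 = 282.50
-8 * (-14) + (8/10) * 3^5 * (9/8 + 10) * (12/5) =132562/25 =5302.48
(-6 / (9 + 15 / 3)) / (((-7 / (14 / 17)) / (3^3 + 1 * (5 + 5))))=222 / 119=1.87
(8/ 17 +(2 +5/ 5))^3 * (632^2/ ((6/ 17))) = 41016650848/ 867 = 47308709.17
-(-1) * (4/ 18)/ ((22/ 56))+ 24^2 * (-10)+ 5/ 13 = -7411897/ 1287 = -5759.05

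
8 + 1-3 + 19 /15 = 7.27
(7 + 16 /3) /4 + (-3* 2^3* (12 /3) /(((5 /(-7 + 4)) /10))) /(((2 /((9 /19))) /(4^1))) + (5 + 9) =128311 /228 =562.77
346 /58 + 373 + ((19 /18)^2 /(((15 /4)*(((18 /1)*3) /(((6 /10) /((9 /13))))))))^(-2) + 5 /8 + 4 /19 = 226644524818873 /5109625768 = 44356.38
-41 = -41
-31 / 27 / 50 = -31 / 1350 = -0.02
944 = 944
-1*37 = -37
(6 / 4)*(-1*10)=-15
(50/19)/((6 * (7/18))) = 150/133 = 1.13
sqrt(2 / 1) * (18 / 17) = 18 * sqrt(2) / 17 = 1.50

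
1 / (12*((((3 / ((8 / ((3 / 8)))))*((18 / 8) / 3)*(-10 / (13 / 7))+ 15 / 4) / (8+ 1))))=416 / 1765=0.24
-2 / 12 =-1 / 6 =-0.17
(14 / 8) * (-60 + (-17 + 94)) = 119 / 4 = 29.75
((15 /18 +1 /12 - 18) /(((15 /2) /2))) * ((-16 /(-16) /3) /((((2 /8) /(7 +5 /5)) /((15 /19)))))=-6560 /171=-38.36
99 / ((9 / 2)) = 22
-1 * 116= -116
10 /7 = 1.43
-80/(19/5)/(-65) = 80/247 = 0.32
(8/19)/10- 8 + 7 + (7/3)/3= -154/855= -0.18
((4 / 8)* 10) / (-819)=-5 / 819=-0.01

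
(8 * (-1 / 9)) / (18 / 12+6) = -16 / 135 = -0.12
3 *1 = 3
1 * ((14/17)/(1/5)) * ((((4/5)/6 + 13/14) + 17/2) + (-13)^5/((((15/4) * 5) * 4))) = -1729354/85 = -20345.34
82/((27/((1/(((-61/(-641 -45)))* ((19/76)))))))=136.62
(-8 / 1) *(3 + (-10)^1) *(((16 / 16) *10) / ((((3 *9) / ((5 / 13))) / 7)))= 19600 / 351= 55.84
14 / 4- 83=-159 / 2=-79.50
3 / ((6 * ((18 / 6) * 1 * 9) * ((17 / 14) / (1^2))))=7 / 459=0.02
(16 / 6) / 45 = 8 / 135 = 0.06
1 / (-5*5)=-1 / 25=-0.04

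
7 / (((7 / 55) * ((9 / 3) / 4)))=220 / 3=73.33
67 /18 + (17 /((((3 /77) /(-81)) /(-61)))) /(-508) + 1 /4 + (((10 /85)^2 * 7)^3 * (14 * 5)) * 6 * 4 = -233870843358077 /55178482734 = -4238.44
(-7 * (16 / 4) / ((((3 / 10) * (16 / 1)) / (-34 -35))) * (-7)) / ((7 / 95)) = -76475 / 2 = -38237.50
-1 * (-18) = 18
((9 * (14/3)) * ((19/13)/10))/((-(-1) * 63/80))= 304/39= 7.79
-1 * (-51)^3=132651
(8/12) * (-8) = -16/3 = -5.33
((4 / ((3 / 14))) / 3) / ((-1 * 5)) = -56 / 45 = -1.24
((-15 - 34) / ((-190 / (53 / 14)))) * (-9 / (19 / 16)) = -13356 / 1805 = -7.40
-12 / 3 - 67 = -71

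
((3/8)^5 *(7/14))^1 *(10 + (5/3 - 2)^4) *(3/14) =7299/917504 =0.01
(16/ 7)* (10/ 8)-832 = -5804/ 7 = -829.14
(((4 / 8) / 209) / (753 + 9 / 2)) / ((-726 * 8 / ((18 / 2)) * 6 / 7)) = -7 / 1226010720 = -0.00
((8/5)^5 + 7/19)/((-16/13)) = -8378071/950000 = -8.82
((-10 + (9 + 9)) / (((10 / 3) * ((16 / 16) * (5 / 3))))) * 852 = 30672 / 25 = 1226.88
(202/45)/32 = 101/720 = 0.14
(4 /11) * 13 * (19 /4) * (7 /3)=1729 /33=52.39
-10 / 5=-2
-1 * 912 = -912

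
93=93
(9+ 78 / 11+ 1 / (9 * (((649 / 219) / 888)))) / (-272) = -32051 / 176528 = -0.18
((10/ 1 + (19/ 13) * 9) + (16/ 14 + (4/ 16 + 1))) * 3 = 27897/ 364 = 76.64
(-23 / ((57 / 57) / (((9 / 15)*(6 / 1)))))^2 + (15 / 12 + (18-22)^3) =679309 / 100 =6793.09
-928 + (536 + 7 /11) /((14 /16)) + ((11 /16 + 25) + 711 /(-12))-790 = -1402341 /1232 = -1138.26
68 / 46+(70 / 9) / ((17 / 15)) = 9784 / 1173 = 8.34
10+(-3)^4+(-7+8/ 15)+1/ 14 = 17767/ 210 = 84.60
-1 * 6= -6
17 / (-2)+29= 41 / 2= 20.50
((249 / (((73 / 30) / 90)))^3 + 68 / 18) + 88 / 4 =2734839495693251944 / 3501153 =781125388034.53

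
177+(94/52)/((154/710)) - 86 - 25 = 74.33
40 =40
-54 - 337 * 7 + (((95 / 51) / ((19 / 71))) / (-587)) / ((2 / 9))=-48159719 / 19958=-2413.05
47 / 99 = 0.47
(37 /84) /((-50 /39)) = -481 /1400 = -0.34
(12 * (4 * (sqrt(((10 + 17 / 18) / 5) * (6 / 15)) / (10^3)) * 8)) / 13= 16 * sqrt(197) / 8125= 0.03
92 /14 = 46 /7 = 6.57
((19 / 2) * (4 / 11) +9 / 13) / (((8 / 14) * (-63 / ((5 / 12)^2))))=-14825 / 741312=-0.02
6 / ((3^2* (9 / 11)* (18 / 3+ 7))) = 22 / 351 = 0.06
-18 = -18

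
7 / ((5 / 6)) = 42 / 5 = 8.40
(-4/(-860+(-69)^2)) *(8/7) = -0.00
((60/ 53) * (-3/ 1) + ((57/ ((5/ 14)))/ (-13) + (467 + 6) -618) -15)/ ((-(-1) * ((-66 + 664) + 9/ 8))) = -4841552/ 16511885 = -0.29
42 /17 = 2.47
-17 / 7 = -2.43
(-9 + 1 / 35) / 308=-157 / 5390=-0.03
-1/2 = -0.50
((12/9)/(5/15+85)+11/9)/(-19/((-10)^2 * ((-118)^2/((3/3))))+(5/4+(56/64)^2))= 62048825/101035341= 0.61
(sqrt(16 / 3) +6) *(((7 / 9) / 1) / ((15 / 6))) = 2.59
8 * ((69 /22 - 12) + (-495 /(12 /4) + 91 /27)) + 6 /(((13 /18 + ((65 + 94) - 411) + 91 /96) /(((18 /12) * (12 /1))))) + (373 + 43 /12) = -987.79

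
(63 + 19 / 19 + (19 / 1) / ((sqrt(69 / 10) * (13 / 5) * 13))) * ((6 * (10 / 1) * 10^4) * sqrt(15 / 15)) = 19000000 * sqrt(690) / 3887 + 38400000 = 38528399.58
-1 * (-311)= 311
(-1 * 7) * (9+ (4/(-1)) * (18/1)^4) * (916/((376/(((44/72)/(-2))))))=-822667615/376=-2187945.78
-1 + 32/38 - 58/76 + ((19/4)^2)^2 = 508.15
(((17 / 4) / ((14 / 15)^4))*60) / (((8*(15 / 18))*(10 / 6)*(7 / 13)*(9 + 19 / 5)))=302079375 / 68841472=4.39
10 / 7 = 1.43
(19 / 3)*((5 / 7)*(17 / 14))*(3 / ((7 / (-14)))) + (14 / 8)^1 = -6117 / 196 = -31.21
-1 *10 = -10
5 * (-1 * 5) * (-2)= 50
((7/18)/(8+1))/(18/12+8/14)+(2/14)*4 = 9739/16443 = 0.59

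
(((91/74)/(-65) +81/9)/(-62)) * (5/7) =-3323/32116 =-0.10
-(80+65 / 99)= -7985 / 99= -80.66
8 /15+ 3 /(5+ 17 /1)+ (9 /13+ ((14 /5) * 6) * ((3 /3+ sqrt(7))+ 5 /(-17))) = 192839 /14586+ 84 * sqrt(7) /5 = 57.67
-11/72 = -0.15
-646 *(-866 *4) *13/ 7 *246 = 7156305312/ 7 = 1022329330.29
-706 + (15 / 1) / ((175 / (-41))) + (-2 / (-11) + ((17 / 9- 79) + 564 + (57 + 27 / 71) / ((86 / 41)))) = -2063765246 / 10578645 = -195.09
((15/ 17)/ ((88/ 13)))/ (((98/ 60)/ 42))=8775/ 2618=3.35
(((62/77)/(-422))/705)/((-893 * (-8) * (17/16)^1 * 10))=-31/869426117175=-0.00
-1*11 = -11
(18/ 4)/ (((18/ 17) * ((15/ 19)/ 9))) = 969/ 20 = 48.45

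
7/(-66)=-7/66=-0.11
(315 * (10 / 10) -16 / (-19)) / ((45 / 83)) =498083 / 855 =582.55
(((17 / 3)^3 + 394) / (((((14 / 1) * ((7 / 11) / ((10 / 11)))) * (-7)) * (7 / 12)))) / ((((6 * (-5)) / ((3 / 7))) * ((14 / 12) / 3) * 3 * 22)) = 31102 / 3882417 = 0.01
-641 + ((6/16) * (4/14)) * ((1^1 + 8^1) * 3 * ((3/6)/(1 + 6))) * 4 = -62737/98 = -640.17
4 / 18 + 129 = 1163 / 9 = 129.22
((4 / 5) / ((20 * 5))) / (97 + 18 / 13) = 13 / 159875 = 0.00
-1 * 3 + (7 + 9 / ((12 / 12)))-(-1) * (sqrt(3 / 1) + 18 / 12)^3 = 39 * sqrt(3) / 4 + 239 / 8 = 46.76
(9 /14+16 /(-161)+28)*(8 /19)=5252 /437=12.02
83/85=0.98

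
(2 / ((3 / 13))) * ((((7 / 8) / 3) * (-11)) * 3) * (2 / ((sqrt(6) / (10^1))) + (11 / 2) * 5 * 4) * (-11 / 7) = 7865 * sqrt(6) / 18 + 86515 / 6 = 15489.46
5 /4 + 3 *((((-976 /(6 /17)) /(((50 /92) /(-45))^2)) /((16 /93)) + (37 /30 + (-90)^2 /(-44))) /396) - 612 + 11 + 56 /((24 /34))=-181939266461 /217800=-835350.17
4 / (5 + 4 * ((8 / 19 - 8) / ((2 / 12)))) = -76 / 3361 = -0.02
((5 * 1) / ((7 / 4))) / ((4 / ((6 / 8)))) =0.54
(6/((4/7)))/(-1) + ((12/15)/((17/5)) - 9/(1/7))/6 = -1069/51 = -20.96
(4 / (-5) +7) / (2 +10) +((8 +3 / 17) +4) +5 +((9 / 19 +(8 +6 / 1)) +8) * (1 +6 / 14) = 965093 / 19380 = 49.80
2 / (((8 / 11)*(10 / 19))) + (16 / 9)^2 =27169 / 3240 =8.39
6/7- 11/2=-65/14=-4.64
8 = 8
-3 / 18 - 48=-289 / 6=-48.17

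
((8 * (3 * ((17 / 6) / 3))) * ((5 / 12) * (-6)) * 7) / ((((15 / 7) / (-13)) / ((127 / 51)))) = 161798 / 27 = 5992.52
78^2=6084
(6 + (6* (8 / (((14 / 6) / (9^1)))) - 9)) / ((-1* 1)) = -1275 / 7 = -182.14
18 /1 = 18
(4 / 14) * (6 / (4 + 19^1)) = 12 / 161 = 0.07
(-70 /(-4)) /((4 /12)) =52.50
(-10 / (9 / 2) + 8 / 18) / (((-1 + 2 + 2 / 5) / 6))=-160 / 21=-7.62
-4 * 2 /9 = -8 /9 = -0.89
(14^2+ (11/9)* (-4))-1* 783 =-591.89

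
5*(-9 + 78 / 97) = -3975 / 97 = -40.98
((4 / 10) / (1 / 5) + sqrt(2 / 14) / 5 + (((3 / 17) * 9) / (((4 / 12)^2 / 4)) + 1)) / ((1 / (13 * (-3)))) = -39897 / 17-39 * sqrt(7) / 35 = -2349.83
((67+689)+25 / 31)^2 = 550418521 / 961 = 572756.01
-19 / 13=-1.46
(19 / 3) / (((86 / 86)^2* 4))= 1.58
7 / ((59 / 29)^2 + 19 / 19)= 5887 / 4322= 1.36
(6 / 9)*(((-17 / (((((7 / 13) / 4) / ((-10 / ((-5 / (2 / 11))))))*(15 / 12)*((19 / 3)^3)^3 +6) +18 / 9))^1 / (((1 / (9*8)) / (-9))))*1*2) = 240534448128 / 124234894654963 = 0.00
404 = 404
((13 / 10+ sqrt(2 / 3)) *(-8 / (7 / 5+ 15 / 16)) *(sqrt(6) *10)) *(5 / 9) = -41600 *sqrt(6) / 1683 - 64000 / 1683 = -98.57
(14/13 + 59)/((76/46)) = 17963/494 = 36.36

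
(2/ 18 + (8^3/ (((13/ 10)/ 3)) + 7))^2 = 19341021184/ 13689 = 1412887.81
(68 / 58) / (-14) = -17 / 203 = -0.08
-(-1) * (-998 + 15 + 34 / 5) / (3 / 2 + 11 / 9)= -87858 / 245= -358.60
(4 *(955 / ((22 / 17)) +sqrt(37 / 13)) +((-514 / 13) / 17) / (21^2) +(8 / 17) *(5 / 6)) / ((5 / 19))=76 *sqrt(481) / 65 +3537323252 / 315315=11244.02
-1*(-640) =640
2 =2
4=4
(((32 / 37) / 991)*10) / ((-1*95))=-64 / 696673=-0.00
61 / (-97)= -0.63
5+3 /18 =31 /6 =5.17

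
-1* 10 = -10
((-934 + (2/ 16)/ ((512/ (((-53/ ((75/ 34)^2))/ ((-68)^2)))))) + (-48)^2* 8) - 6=1612062719947/ 92160000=17492.00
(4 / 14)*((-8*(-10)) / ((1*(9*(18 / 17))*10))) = 136 / 567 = 0.24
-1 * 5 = -5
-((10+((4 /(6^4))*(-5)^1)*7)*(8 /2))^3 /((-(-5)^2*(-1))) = -1316873605 /531441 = -2477.93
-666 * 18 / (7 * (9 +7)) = -2997 / 28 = -107.04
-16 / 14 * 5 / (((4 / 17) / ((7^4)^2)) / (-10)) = 1400023100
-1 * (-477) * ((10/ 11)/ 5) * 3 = 2862/ 11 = 260.18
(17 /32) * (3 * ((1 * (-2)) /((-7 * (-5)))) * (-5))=51 /112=0.46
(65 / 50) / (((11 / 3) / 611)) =23829 / 110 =216.63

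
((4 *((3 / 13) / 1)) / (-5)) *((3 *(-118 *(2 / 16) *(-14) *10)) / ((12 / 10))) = -12390 / 13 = -953.08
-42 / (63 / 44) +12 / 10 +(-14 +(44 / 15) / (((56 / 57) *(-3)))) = -3019 / 70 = -43.13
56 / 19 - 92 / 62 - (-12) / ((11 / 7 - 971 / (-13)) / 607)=99099349 / 1021915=96.97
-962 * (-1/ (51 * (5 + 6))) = 962/ 561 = 1.71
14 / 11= 1.27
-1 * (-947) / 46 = 947 / 46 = 20.59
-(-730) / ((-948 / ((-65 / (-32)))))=-23725 / 15168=-1.56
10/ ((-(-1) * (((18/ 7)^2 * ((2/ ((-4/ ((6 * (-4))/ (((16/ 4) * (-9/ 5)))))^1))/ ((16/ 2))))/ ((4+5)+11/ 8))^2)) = 16540489/ 29160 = 567.23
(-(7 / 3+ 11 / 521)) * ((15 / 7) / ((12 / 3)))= -4600 / 3647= -1.26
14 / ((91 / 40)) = 80 / 13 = 6.15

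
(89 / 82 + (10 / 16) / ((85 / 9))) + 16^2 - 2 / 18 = 12899317 / 50184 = 257.04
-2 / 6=-1 / 3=-0.33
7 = 7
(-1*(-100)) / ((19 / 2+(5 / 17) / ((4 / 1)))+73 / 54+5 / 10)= 183600 / 20977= 8.75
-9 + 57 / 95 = -42 / 5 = -8.40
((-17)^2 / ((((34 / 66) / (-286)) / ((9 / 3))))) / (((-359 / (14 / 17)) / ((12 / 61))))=4756752 / 21899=217.21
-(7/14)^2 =-1/4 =-0.25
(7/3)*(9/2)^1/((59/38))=399/59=6.76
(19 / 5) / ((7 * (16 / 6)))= 57 / 280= 0.20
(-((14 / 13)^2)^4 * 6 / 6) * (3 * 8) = -35418937344 / 815730721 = -43.42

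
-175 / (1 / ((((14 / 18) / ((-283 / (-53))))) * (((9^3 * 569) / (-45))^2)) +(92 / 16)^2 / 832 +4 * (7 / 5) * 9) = -1019946360730752000 / 293976159343179431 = -3.47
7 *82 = 574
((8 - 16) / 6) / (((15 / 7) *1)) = -28 / 45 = -0.62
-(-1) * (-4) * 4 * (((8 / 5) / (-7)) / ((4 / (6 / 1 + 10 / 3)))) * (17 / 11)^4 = 10690688 / 219615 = 48.68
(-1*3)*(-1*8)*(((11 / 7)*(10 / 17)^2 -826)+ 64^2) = 158791440 / 2023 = 78493.05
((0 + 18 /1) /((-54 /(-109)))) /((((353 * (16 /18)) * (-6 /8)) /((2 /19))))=-109 /6707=-0.02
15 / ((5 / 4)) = 12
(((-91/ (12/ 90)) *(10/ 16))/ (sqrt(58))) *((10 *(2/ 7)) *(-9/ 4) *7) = 2520.47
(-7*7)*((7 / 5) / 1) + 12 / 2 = -313 / 5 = -62.60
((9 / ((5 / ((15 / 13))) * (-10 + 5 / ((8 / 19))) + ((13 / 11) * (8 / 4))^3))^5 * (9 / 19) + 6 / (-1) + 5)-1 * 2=-34376559031806559736163809163 / 11483100904010912777491245017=-2.99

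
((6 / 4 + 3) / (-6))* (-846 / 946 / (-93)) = -423 / 58652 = -0.01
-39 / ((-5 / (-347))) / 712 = -3.80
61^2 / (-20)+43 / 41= -151701 / 820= -185.00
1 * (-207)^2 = 42849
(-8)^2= 64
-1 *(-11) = 11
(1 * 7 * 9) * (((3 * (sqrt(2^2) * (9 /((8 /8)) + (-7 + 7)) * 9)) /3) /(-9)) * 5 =-5670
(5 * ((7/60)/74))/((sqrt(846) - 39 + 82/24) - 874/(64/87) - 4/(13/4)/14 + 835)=-8653647548/424388375114845 - 66777984 * sqrt(94)/424388375114845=-0.00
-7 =-7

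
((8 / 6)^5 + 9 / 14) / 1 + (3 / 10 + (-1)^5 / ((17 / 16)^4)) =3105763859 / 710346105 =4.37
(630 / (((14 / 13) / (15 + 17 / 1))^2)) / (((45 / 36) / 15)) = 46725120 / 7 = 6675017.14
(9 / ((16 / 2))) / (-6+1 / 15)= -135 / 712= -0.19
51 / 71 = 0.72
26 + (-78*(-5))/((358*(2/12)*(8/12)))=6409/179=35.80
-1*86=-86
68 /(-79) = -68 /79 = -0.86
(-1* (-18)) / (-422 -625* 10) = -3 / 1112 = -0.00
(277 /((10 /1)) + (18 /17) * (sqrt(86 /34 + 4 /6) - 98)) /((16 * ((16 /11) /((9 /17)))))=-1280169 /739840 + 297 * sqrt(8313) /628864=-1.69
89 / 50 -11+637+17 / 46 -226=231236 / 575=402.15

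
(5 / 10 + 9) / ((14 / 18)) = 171 / 14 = 12.21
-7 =-7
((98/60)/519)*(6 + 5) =539/15570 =0.03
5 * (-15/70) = -15/14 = -1.07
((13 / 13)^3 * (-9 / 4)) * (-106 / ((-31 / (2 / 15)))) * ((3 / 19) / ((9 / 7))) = -371 / 2945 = -0.13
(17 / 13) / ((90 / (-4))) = -34 / 585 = -0.06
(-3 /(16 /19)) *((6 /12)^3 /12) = -19 /512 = -0.04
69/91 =0.76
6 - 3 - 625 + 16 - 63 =-669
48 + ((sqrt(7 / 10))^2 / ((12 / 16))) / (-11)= 7906 / 165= 47.92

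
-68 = -68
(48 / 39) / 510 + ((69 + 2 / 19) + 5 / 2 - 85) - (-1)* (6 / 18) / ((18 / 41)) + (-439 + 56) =-395.63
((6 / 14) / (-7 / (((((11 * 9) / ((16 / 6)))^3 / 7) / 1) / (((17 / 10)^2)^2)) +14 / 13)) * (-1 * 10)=-3192890146875 / 796357263401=-4.01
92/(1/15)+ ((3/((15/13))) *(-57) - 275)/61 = 418784/305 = 1373.06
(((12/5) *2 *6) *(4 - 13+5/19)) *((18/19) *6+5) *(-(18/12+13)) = 70361424/1805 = 38981.40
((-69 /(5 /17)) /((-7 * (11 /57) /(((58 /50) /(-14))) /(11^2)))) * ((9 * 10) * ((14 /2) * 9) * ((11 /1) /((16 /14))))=-19003835169 /200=-95019175.84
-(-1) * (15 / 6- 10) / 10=-0.75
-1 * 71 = -71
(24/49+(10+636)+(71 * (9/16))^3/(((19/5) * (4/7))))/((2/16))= 457334093773/1906688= 239857.85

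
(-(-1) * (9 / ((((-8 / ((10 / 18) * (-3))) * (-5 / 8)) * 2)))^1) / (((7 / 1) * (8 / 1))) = -3 / 112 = -0.03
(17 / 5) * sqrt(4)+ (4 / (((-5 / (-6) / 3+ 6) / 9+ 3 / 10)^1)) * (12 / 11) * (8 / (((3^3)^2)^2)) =82612538 / 12148785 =6.80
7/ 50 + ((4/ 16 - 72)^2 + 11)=2063681/ 400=5159.20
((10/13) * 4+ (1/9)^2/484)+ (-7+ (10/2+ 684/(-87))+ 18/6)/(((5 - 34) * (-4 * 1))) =646739153/214308666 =3.02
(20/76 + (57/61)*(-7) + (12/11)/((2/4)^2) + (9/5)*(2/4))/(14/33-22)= 387897/8252080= 0.05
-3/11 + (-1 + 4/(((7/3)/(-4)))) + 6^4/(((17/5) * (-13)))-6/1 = -43.45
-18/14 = -9/7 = -1.29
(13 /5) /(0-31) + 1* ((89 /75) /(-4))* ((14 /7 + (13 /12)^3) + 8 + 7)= -88457747 /16070400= -5.50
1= 1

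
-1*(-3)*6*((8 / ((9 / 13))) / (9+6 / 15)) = 1040 / 47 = 22.13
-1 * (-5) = 5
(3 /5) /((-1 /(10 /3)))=-2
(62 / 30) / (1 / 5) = 31 / 3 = 10.33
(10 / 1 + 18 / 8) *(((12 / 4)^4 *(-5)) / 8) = -19845 / 32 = -620.16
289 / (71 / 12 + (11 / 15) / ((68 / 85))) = 1734 / 41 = 42.29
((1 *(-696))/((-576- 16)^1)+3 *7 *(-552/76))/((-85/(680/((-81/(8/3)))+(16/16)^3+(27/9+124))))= 910212256/4840155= 188.05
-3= -3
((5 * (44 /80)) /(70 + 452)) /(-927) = -11 /1935576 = -0.00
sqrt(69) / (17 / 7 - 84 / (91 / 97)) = -91*sqrt(69) / 7927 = -0.10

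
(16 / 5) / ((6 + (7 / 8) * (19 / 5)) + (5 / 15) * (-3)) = 0.38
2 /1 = 2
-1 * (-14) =14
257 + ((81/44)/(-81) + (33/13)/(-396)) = 220481/858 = 256.97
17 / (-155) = -17 / 155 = -0.11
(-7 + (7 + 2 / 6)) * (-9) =-3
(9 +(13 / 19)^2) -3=6.47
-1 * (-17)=17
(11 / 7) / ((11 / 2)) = 2 / 7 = 0.29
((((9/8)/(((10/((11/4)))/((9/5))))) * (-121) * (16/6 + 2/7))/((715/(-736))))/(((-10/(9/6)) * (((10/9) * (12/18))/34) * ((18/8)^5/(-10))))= 375460096/1535625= 244.50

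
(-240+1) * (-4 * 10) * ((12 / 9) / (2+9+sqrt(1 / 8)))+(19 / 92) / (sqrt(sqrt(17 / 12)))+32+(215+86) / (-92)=-76480 * sqrt(2) / 2901+19 * 17^(3 / 4) * sqrt(2) * 3^(1 / 4) / 1564+317258383 / 266892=1151.62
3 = 3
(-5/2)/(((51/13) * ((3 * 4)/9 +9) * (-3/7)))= 455/3162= 0.14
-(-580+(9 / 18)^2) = 2319 / 4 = 579.75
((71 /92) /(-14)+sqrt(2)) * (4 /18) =-71 /5796+2 * sqrt(2) /9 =0.30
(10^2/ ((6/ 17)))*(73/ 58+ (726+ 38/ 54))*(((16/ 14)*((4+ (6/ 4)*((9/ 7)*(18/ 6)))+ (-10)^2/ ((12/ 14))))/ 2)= 5146309342150/ 345303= 14903749.29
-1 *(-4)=4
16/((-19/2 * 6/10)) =-160/57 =-2.81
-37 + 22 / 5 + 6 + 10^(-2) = -2659 / 100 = -26.59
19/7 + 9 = 82/7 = 11.71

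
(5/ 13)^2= 25/ 169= 0.15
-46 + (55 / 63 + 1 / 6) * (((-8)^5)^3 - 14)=-2304576371822311 / 63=-36580577330512.87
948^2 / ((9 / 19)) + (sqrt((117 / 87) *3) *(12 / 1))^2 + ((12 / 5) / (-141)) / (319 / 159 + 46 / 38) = 62845399329742 / 33114085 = 1897844.96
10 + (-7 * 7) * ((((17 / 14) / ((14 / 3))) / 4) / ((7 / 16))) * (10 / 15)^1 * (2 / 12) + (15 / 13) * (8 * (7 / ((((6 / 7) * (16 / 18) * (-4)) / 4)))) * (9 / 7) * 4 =-116561 / 273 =-426.96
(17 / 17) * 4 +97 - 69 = 32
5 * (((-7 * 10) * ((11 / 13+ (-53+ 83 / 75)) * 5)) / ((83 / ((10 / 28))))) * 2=2488550 / 3237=768.78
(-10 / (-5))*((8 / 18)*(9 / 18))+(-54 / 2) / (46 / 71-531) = 167873 / 338895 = 0.50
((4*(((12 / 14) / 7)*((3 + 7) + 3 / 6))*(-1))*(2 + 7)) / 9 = -36 / 7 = -5.14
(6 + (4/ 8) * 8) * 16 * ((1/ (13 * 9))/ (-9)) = -160/ 1053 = -0.15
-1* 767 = -767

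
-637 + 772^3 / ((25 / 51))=23465066123 / 25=938602644.92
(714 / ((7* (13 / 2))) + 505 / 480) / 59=20897 / 73632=0.28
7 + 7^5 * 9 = 151270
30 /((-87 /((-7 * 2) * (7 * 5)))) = 4900 /29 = 168.97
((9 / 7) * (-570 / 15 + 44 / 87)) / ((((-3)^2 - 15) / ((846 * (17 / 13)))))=3351006 / 377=8888.61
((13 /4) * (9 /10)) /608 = 117 /24320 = 0.00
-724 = -724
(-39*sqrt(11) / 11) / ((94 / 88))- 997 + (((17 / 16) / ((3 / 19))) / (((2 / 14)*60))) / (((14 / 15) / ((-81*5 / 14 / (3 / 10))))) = -1089.12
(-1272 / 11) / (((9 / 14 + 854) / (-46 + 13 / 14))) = 802632 / 131615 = 6.10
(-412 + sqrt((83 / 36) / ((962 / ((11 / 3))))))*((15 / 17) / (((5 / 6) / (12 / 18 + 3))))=-27192 / 17 + 11*sqrt(2634918) / 49062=-1599.17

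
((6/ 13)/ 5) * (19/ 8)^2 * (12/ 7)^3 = 58482/ 22295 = 2.62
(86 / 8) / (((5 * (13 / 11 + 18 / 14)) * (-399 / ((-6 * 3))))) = 0.04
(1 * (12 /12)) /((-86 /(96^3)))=-10287.63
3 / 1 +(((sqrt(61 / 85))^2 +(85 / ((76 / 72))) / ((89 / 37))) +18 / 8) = 22678439 / 574940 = 39.44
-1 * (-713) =713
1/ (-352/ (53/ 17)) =-53/ 5984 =-0.01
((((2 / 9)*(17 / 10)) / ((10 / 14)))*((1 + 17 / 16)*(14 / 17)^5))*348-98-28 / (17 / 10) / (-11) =1086142778 / 22968275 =47.29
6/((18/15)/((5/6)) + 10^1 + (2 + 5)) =150/461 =0.33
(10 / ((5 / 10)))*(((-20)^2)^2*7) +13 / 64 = 1433600013 / 64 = 22400000.20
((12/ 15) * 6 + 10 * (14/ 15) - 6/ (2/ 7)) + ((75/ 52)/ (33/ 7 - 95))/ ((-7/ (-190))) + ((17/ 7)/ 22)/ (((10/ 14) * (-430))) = -4255721923/ 582925200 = -7.30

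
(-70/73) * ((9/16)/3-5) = 2695/584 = 4.61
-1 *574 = -574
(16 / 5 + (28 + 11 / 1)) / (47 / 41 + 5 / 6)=51906 / 2435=21.32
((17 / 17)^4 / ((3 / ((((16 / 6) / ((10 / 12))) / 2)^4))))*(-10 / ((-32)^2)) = -8 / 375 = -0.02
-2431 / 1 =-2431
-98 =-98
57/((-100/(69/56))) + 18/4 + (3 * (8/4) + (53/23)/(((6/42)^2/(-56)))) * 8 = -6508682059/128800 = -50533.25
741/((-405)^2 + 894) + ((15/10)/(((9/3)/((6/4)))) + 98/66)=2.24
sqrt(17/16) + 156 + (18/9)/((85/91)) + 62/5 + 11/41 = sqrt(17)/4 + 595271/3485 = 171.84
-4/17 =-0.24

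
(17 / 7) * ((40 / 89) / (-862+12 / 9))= -0.00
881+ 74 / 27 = 23861 / 27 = 883.74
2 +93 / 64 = 221 / 64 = 3.45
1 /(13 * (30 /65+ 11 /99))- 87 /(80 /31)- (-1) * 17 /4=-157199 /5360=-29.33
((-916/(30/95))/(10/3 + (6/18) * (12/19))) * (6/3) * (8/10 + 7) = -6448182/505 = -12768.68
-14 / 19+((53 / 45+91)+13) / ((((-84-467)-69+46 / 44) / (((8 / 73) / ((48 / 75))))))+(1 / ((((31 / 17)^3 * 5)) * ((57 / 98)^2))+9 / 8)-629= -2418991715781847589 / 3848567267012760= -628.54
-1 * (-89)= 89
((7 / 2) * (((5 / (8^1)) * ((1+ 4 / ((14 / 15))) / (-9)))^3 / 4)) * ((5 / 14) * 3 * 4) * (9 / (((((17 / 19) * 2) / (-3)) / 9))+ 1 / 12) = 17886840625 / 710664192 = 25.17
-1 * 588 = -588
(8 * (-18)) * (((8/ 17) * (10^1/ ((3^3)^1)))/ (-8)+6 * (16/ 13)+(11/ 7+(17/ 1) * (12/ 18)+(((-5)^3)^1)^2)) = -10455794912/ 4641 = -2252918.53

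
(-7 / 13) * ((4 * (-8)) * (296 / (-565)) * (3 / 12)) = -16576 / 7345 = -2.26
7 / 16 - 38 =-601 / 16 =-37.56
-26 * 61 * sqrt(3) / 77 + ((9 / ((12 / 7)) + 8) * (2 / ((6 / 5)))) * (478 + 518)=21995 -1586 * sqrt(3) / 77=21959.32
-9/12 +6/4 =3/4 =0.75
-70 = -70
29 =29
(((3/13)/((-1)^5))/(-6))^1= 1/26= 0.04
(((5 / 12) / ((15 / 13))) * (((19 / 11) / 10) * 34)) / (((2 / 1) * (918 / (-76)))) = -4693 / 53460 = -0.09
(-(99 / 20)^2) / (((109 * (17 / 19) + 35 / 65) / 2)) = -73359 / 146800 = -0.50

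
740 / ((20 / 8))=296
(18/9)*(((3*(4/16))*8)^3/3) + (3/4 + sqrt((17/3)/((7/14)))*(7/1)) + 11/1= 7*sqrt(102)/3 + 623/4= 179.32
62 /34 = 31 /17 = 1.82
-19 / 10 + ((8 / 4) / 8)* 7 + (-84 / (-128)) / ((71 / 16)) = -0.00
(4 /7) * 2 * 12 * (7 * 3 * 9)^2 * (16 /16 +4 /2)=1469664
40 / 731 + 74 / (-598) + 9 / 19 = 1680468 / 4152811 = 0.40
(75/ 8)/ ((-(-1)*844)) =75/ 6752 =0.01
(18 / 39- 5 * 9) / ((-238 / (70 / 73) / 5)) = 14475 / 16133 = 0.90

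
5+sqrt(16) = 9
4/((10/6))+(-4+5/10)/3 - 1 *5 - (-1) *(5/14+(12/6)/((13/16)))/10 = -19027/5460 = -3.48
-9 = -9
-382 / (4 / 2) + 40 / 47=-8937 / 47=-190.15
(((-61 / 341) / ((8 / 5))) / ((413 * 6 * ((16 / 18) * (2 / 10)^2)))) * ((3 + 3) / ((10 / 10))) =-68625 / 9013312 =-0.01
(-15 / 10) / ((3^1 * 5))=-1 / 10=-0.10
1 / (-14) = -1 / 14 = -0.07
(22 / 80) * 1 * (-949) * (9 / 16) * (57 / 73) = -114.62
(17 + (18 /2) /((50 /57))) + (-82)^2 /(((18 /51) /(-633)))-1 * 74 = -602977037 /50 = -12059540.74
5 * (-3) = -15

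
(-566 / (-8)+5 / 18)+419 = 17641 / 36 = 490.03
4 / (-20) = -1 / 5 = -0.20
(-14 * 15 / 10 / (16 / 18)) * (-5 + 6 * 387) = -437913 / 8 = -54739.12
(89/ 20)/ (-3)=-89/ 60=-1.48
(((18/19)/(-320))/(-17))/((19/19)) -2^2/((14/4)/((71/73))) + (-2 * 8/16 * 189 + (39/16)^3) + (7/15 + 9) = -1685030316523/10140856320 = -166.16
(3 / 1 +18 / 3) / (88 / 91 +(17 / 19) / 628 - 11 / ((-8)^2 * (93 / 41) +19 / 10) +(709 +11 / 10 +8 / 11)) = 32409322005060 / 2562932556497689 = 0.01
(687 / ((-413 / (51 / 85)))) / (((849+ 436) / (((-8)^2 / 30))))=-21984 / 13267625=-0.00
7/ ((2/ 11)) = 77/ 2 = 38.50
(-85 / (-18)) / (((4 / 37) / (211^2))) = 140018545 / 72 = 1944702.01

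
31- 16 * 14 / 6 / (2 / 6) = -81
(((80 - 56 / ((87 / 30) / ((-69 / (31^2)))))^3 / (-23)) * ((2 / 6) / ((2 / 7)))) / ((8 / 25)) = -127625991081164800000 / 1493527582037721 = -85452.72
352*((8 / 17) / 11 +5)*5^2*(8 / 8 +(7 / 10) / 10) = 807208 / 17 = 47482.82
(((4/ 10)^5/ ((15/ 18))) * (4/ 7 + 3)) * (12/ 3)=768/ 4375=0.18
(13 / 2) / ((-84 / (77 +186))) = -3419 / 168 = -20.35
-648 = -648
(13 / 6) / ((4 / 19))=247 / 24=10.29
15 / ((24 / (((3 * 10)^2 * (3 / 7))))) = 3375 / 14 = 241.07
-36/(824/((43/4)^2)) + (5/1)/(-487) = -8120647/1605152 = -5.06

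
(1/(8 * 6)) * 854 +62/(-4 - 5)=785/72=10.90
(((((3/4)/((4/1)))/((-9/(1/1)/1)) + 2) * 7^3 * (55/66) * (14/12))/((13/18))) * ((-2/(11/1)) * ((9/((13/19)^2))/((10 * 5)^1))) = -63.89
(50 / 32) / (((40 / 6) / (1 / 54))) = 5 / 1152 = 0.00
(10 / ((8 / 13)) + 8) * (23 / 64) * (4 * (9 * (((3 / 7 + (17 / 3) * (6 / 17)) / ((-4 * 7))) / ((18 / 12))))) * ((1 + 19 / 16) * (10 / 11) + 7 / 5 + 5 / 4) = -232227021 / 2759680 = -84.15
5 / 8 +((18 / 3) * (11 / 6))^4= 117133 / 8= 14641.62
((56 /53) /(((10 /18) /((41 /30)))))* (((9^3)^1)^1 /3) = 836892 /1325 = 631.62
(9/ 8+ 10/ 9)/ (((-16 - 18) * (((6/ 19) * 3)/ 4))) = -3059/ 11016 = -0.28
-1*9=-9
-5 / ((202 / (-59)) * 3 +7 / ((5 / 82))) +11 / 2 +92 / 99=6.38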